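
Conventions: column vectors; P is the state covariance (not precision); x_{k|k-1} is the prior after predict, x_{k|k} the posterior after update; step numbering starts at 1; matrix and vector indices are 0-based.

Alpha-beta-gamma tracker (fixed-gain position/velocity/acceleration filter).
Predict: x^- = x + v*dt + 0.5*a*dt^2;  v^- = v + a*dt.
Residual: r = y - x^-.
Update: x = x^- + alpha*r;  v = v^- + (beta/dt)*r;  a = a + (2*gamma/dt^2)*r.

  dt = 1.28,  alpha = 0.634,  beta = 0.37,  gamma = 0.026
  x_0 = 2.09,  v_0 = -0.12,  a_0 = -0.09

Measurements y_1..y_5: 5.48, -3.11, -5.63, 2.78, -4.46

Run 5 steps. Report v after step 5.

step 1: x_pred=1.8627  r=3.6173  x^+=4.1561  v^+=0.8104  a^+=0.0248
step 2: x_pred=5.2137  r=-8.3237  x^+=-0.0635  v^+=-1.5639  a^+=-0.2394
step 3: x_pred=-2.2614  r=-3.3686  x^+=-4.3971  v^+=-2.8440  a^+=-0.3463
step 4: x_pred=-8.3211  r=11.1011  x^+=-1.2830  v^+=-0.0784  a^+=0.0060
step 5: x_pred=-1.3784  r=-3.0816  x^+=-3.3321  v^+=-0.9614  a^+=-0.0918

v_post = -0.9614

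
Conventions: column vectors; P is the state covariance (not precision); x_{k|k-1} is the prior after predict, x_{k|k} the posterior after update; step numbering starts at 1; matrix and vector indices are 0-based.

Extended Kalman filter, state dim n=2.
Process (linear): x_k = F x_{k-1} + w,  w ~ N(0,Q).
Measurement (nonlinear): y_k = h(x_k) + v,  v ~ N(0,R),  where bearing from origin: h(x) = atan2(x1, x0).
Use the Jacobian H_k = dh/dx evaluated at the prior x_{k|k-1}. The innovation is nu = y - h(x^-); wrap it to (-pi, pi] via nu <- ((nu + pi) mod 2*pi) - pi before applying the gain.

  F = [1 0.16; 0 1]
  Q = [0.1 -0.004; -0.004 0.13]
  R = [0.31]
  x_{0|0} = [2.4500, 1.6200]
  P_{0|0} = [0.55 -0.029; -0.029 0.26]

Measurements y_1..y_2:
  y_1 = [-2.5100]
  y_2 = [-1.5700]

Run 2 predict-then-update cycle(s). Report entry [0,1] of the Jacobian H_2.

step 1: x^-=[2.7092, 1.6200]  P^-=[0.6474 0.0086; 0.0086 0.3900]  H_jac=[-0.1626 0.2719]  S=[0.3552]  K=[-0.2897; 0.2946]  nu=[-3.0489]  x^+=[3.5926, 0.7218]  P^+=[0.6176 0.0389; 0.0389 0.3592]
step 2: x^-=[3.7081, 0.7218]  P^-=[0.7392 0.0924; 0.0924 0.4892]  H_jac=[-0.0506 0.2598]  S=[0.3425]  K=[-0.0391; 0.3575]  nu=[-1.7622]  x^+=[3.7769, 0.0918]  P^+=[0.7387 0.0972; 0.0972 0.4454]

H_jac[0,1] = 0.2598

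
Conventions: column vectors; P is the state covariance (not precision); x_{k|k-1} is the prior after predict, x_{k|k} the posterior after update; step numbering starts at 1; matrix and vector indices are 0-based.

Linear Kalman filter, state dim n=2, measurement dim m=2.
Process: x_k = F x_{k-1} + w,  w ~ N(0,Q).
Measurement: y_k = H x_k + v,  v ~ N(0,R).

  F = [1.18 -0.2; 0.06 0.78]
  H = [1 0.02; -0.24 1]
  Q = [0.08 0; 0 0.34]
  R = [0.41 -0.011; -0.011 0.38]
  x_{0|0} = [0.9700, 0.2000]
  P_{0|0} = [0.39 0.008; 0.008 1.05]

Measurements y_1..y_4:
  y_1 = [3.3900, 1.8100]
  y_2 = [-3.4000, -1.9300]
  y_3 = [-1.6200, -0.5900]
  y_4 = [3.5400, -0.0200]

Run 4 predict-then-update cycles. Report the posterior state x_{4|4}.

x_post = [1.0722, -0.0685]

step 1: x^-=[1.1046, 0.2142]  P^-=[0.6613 -0.1289; -0.1289 0.9810]  S=[1.0665 -0.2784; -0.2784 1.4609]  K=[0.5959 -0.0833; 0.0824 0.7083]  nu=[2.2811, 1.8609]  x^+=[2.3088, 1.7204]  P^+=[0.2448 0.0205; 0.0205 0.2732]
step 2: x^-=[2.3803, 1.4804]  P^-=[0.4221 -0.0066; -0.0066 0.5090]  S=[0.8320 -0.1087; -0.1087 0.9165]  K=[0.4995 -0.0585; 0.0783 0.5664]  nu=[-5.8099, -2.8391]  x^+=[-0.3557, -0.5825]  P^+=[0.2050 0.0215; 0.0215 0.2195]
step 3: x^-=[-0.3032, -0.4757]  P^-=[0.3641 -0.0002; -0.0002 0.4763]  S=[0.7743 -0.0891; -0.0891 0.8774]  K=[0.4642 -0.0527; 0.0754 0.5506]  nu=[-1.3073, -0.1871]  x^+=[-0.9001, -0.6772]  P^+=[0.1905 0.0206; 0.0206 0.2133]
step 4: x^-=[-0.9267, -0.5822]  P^-=[0.3440 -0.0011; -0.0011 0.4724]  S=[0.7542 -0.0852; -0.0852 0.8727]  K=[0.4503 -0.0519; 0.0731 0.5487]  nu=[4.4784, 0.3398]  x^+=[1.0722, -0.0685]  P^+=[0.1848 0.0197; 0.0197 0.2124]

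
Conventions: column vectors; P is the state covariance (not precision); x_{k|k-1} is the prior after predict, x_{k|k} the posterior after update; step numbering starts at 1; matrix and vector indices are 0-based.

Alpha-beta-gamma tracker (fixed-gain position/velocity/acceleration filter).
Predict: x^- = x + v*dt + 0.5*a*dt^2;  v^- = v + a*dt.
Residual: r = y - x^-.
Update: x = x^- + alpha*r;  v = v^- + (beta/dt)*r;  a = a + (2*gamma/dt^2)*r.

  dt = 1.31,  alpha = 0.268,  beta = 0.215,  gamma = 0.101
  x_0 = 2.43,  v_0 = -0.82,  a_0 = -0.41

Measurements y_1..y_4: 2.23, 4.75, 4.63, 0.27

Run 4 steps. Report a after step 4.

a_post = 0.5304

step 1: x_pred=1.0040  r=1.2260  x^+=1.3326  v^+=-1.1559  a^+=-0.2657
step 2: x_pred=-0.4096  r=5.1596  x^+=0.9732  v^+=-0.6571  a^+=0.3416
step 3: x_pred=0.4055  r=4.2245  x^+=1.5376  v^+=0.4838  a^+=0.8389
step 4: x_pred=2.8912  r=-2.6212  x^+=2.1887  v^+=1.1525  a^+=0.5304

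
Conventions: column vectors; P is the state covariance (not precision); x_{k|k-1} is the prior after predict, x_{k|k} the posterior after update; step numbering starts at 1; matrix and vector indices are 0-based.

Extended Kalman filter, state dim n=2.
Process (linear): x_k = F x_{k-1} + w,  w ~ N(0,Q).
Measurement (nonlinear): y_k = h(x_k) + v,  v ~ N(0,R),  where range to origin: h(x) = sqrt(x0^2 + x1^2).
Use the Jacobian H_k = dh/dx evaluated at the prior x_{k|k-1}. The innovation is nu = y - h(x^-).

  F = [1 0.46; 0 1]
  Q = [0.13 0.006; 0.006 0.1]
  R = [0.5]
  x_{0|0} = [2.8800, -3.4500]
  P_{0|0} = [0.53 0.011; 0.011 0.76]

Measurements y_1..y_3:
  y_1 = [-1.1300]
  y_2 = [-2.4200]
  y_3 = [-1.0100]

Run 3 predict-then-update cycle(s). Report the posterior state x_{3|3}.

x_post = [0.0059, 0.1077]

step 1: x^-=[1.2930, -3.4500]  P^-=[0.8309 0.3666; 0.3666 0.8600]  H_jac=[0.3509 -0.9364]  S=[1.1155]  K=[-0.0463; -0.6066]  nu=[-4.8143]  x^+=[1.5160, -0.5296]  P^+=[0.8285 0.3353; 0.3353 0.4495]
step 2: x^-=[1.2724, -0.5296]  P^-=[1.3621 0.5480; 0.5480 0.5495]  H_jac=[0.9232 -0.3843]  S=[1.3532]  K=[0.7736; 0.2178]  nu=[-3.7982]  x^+=[-1.6660, -1.3570]  P^+=[0.5522 0.3200; 0.3200 0.4853]
step 3: x^-=[-2.2903, -1.3570]  P^-=[1.0793 0.5493; 0.5493 0.5853]  H_jac=[-0.8603 -0.5098]  S=[1.9327]  K=[-0.6253; -0.3989]  nu=[-3.6721]  x^+=[0.0059, 0.1077]  P^+=[0.3236 0.0672; 0.0672 0.2778]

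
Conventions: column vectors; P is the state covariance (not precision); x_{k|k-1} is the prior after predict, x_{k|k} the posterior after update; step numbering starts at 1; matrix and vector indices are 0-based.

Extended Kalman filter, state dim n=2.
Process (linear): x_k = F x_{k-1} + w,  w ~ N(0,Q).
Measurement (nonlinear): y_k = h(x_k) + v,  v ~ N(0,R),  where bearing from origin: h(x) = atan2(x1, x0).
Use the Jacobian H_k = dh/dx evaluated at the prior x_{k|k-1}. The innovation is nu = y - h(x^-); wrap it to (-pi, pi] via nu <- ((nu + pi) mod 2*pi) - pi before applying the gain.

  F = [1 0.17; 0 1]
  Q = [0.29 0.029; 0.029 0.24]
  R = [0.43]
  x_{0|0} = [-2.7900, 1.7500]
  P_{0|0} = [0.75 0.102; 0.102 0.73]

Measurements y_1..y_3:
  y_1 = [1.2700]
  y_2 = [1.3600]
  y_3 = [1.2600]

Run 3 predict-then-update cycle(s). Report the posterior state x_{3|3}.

step 1: x^-=[-2.4925, 1.7500]  P^-=[1.0958 0.2551; 0.2551 0.9700]  H_jac=[-0.1887 -0.2687]  S=[0.5649]  K=[-0.4873; -0.5466]  nu=[-1.2595]  x^+=[-1.8787, 2.4384]  P^+=[0.9616 0.1046; 0.1046 0.8012]
step 2: x^-=[-1.4642, 2.4384]  P^-=[1.3103 0.2698; 0.2698 1.0412]  H_jac=[-0.3014 -0.1810]  S=[0.6126]  K=[-0.7245; -0.4404]  nu=[-0.7516]  x^+=[-0.9197, 2.7694]  P^+=[0.9888 0.0744; 0.0744 0.9224]
step 3: x^-=[-0.4489, 2.7694]  P^-=[1.3308 0.2602; 0.2602 1.1624]  H_jac=[-0.3518 -0.0570]  S=[0.6090]  K=[-0.7933; -0.2592]  nu=[-0.4715]  x^+=[-0.0749, 2.8916]  P^+=[0.9476 0.1350; 0.1350 1.1215]

x_post = [-0.0749, 2.8916]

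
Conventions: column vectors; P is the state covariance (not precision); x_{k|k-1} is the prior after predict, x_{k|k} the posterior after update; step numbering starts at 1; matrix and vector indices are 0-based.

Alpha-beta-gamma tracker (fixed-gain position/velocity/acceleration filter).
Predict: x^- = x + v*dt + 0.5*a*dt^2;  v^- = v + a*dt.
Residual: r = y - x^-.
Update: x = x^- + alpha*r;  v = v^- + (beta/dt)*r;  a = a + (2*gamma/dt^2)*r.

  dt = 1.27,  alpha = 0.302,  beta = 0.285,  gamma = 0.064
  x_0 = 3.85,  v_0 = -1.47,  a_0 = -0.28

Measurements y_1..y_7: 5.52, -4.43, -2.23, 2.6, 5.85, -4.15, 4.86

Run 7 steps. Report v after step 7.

step 1: x_pred=1.7573  r=3.7627  x^+=2.8936  v^+=-0.9812  a^+=0.0186
step 2: x_pred=1.6625  r=-6.0925  x^+=-0.1774  v^+=-2.3248  a^+=-0.4649
step 3: x_pred=-3.5048  r=1.2748  x^+=-3.1198  v^+=-2.6291  a^+=-0.3637
step 4: x_pred=-6.7521  r=9.3521  x^+=-3.9278  v^+=-0.9923  a^+=0.3785
step 5: x_pred=-4.8829  r=10.7329  x^+=-1.6415  v^+=1.8969  a^+=1.2302
step 6: x_pred=1.7596  r=-5.9096  x^+=-0.0251  v^+=2.1331  a^+=0.7612
step 7: x_pred=3.2978  r=1.5622  x^+=3.7696  v^+=3.4504  a^+=0.8852

v_post = 3.4504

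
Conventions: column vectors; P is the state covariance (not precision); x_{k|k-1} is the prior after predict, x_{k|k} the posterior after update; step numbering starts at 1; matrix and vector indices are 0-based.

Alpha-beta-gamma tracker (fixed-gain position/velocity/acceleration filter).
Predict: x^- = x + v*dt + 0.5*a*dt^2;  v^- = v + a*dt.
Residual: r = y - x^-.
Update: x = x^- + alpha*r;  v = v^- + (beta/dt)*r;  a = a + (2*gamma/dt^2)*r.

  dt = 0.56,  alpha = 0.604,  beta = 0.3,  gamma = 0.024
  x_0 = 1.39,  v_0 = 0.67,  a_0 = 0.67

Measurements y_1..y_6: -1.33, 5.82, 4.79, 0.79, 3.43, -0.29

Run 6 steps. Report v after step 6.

v_post = -1.5339

step 1: x_pred=1.8703  r=-3.2003  x^+=-0.0627  v^+=-0.6692  a^+=0.1802
step 2: x_pred=-0.4092  r=6.2292  x^+=3.3532  v^+=2.7687  a^+=1.1336
step 3: x_pred=5.0815  r=-0.2915  x^+=4.9054  v^+=3.2474  a^+=1.0890
step 4: x_pred=6.8947  r=-6.1047  x^+=3.2075  v^+=0.5869  a^+=0.1546
step 5: x_pred=3.5604  r=-0.1304  x^+=3.4816  v^+=0.6036  a^+=0.1346
step 6: x_pred=3.8408  r=-4.1308  x^+=1.3458  v^+=-1.5339  a^+=-0.4976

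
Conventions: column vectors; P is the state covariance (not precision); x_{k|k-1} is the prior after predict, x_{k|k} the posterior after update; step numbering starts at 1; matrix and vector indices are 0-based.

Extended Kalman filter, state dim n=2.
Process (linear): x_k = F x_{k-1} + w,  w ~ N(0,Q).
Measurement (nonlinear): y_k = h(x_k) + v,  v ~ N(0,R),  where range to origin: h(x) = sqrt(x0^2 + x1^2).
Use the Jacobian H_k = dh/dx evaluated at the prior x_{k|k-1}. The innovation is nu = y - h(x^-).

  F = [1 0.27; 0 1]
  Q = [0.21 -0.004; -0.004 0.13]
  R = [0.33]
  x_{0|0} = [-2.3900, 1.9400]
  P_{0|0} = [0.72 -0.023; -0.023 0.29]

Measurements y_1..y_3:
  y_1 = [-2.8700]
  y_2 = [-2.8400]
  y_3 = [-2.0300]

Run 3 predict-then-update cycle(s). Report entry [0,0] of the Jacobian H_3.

H_jac[0,0] = -0.8617

step 1: x^-=[-1.8662, 1.9400]  P^-=[0.9387 0.0513; 0.0513 0.4200]  H_jac=[-0.6933 0.7207]  S=[0.9480]  K=[-0.6475; 0.2818]  nu=[-5.5619]  x^+=[1.7349, 0.3729]  P^+=[0.5413 0.2242; 0.2242 0.3447]
step 2: x^-=[1.8355, 0.3729]  P^-=[0.8975 0.3133; 0.3133 0.4747]  H_jac=[0.9800 0.1991]  S=[1.3330]  K=[0.7066; 0.3012]  nu=[-4.7130]  x^+=[-1.4948, -1.0469]  P^+=[0.2319 0.0296; 0.0296 0.3538]
step 3: x^-=[-1.7774, -1.0469]  P^-=[0.4837 0.1211; 0.1211 0.4838]  H_jac=[-0.8617 -0.5075]  S=[0.9196]  K=[-0.5200; -0.3804]  nu=[-4.0928]  x^+=[0.3510, 0.5101]  P^+=[0.2350 -0.0608; -0.0608 0.3507]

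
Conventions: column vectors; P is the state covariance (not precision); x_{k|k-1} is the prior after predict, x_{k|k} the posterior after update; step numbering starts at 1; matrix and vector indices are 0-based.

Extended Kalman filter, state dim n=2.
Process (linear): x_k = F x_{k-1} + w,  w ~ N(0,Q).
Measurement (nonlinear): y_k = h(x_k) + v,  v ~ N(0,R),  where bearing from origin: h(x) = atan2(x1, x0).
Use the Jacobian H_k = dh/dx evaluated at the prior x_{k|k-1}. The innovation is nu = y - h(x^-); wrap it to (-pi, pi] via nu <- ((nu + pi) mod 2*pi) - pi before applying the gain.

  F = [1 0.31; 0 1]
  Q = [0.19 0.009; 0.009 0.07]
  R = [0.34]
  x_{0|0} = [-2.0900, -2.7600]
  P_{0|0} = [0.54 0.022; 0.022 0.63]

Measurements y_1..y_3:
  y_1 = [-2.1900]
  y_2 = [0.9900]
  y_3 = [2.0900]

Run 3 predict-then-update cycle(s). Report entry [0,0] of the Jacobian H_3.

step 1: x^-=[-2.9456, -2.7600]  P^-=[0.8042 0.2263; 0.2263 0.7000]  H_jac=[0.1694 -0.1808]  S=[0.3721]  K=[0.2561; -0.2371]  nu=[0.1987]  x^+=[-2.8947, -2.8071]  P^+=[0.7798 0.2489; 0.2489 0.6791]
step 2: x^-=[-3.7649, -2.8071]  P^-=[1.1893 0.4684; 0.4684 0.7491]  H_jac=[0.1273 -0.1707]  S=[0.3607]  K=[0.1980; -0.1892]  nu=[-2.7923]  x^+=[-4.3177, -2.2788]  P^+=[1.1752 0.4819; 0.4819 0.7362]
step 3: x^-=[-5.0241, -2.2788]  P^-=[1.7347 0.7191; 0.7191 0.8062]  H_jac=[0.0749 -0.1651]  S=[0.3539]  K=[0.0316; -0.2239]  nu=[-1.4774]  x^+=[-5.0708, -1.9480]  P^+=[1.7344 0.7216; 0.7216 0.7884]

H_jac[0,0] = 0.0749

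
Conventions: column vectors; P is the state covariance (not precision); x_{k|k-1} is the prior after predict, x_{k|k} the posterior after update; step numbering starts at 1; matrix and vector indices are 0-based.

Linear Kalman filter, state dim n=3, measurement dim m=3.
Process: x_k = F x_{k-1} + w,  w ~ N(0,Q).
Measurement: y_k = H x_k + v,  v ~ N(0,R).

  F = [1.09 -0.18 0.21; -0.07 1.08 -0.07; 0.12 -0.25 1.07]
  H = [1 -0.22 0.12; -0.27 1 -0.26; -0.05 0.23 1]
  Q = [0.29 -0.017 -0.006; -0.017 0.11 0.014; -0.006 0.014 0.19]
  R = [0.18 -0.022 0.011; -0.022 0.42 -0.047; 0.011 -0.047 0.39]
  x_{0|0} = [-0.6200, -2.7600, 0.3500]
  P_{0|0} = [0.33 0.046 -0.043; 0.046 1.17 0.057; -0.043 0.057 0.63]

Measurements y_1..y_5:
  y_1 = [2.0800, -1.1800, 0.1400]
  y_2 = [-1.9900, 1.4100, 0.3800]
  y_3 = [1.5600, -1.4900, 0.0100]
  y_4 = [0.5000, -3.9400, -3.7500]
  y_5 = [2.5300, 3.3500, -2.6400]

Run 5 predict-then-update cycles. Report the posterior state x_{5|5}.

x_post = [1.9285, -0.1033, -1.9115]

step 1: x^-=[-0.1055, -2.9619, 0.9901]  P^-=[0.7057 -0.2066 0.1526; -0.2066 1.4634 -0.2746; 0.1526 -0.2746 0.9449]  S=[1.1122 -0.8761 0.1698; -0.8761 2.2745 -0.2208; 0.1698 -0.2208 1.2772]  K=[0.7794 0.1052 -0.0308; 0.0467 0.7345 0.1774; 0.0713 -0.1565 0.6478]  nu=[1.4151, 2.0108, -0.1741]  x^+=[1.2143, -1.4498, 0.6635]  P^+=[0.1541 0.0660 -0.0158; 0.0660 0.3085 -0.0325; -0.0158 -0.0325 0.2675]
step 2: x^-=[1.7239, -1.6972, 1.2181]  P^-=[0.4641 -0.0205 0.0578; -0.0205 0.4667 -0.1177; 0.0578 -0.1177 0.5271]  S=[0.7034 -0.3259 0.1026; -0.3259 1.0365 -0.1937; 0.1026 -0.1937 0.8835]  K=[0.7097 0.0614 -0.0351; 0.0278 0.5122 0.0985; 0.0667 -0.1420 0.5238]  nu=[-4.2335, 3.8894, -0.3615]  x^+=[-1.0290, 0.1418, 0.1940]  P^+=[0.1376 0.0457 -0.0124; 0.0457 0.2139 -0.0323; -0.0124 -0.0323 0.2185]
step 3: x^-=[-1.1064, 0.2116, 0.0486]  P^-=[0.4488 -0.0245 0.0504; -0.0245 0.3590 -0.0913; 0.0504 -0.0913 0.4668]  S=[0.6806 -0.2936 0.0882; -0.2936 0.9111 -0.1758; 0.0882 -0.1758 0.8304]  K=[0.7002 0.0440 -0.0382; 0.0143 0.4483 0.0843; 0.0646 -0.1313 0.4992]  nu=[2.7071, -1.9877, -0.1426]  x^+=[0.7070, -0.6526, 0.4132]  P^+=[0.1344 0.0382 -0.0113; 0.0382 0.1868 -0.0291; -0.0113 -0.0291 0.2077]
step 4: x^-=[0.9749, -0.7833, 0.6901]  P^-=[0.4469 -0.0271 0.0491; -0.0271 0.3280 -0.0807; 0.0491 -0.0807 0.4517]  S=[0.6772 -0.2862 0.0840; -0.2862 0.8746 -0.1684; 0.0840 -0.1684 0.8188]  K=[0.6981 0.0375 -0.0389; 0.0091 0.4262 0.0820; 0.0644 -0.1256 0.4936]  nu=[-0.7300, -2.7141, -4.2112]  x^+=[0.5275, -2.2918, -1.0948]  P^+=[0.1335 0.0355 -0.0107; 0.0355 0.1775 -0.0270; -0.0107 -0.0270 0.2048]
step 5: x^-=[0.7575, -2.4355, -0.5352]  P^-=[0.4466 -0.0280 0.0489; -0.0280 0.3173 -0.0759; 0.0489 -0.0759 0.4470]  S=[0.6764 -0.2837 0.0827; -0.2837 0.8615 -0.1651; 0.0827 -0.1651 0.8158]  K=[0.6974 0.0350 -0.0390; 0.0073 0.4181 0.0819; 0.0645 -0.1228 0.4922]  nu=[1.3009, 5.8508, -1.5068]  x^+=[1.9285, -0.1033, -1.9115]  P^+=[0.1332 0.0344 -0.0104; 0.0344 0.1741 -0.0259; -0.0104 -0.0259 0.2039]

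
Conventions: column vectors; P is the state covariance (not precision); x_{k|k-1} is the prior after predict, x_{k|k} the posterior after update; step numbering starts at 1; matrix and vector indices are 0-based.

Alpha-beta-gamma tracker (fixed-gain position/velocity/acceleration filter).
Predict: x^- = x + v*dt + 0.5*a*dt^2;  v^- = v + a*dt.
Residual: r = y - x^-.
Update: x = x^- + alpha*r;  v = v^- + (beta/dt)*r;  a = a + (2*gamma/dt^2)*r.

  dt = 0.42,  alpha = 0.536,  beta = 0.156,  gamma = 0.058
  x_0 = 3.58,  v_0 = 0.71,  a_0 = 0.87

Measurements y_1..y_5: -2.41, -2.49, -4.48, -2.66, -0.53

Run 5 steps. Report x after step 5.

step 1: x_pred=3.9549  r=-6.3649  x^+=0.5433  v^+=-1.2887  a^+=-3.3156
step 2: x_pred=-0.2904  r=-2.1996  x^+=-1.4694  v^+=-3.4983  a^+=-4.7620
step 3: x_pred=-3.3586  r=-1.1214  x^+=-3.9597  v^+=-5.9148  a^+=-5.4994
step 4: x_pred=-6.9290  r=4.2690  x^+=-4.6408  v^+=-6.6390  a^+=-2.6922
step 5: x_pred=-7.6666  r=7.1366  x^+=-3.8414  v^+=-5.1189  a^+=2.0008

x_post = -3.8414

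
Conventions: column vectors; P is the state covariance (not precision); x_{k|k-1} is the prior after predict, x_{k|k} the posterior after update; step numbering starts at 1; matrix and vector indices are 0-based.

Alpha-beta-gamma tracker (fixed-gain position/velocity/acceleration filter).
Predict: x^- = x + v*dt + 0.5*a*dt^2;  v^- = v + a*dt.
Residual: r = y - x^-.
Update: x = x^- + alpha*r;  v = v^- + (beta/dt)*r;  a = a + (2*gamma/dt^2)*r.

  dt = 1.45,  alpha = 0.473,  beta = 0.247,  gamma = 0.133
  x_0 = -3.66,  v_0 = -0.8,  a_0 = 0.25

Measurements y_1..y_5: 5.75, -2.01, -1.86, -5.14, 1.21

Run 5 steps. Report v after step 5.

step 1: x_pred=-4.5572  r=10.3072  x^+=0.3181  v^+=1.3183  a^+=1.5540
step 2: x_pred=3.8633  r=-5.8733  x^+=1.0852  v^+=2.5711  a^+=0.8110
step 3: x_pred=5.6659  r=-7.5259  x^+=2.1061  v^+=2.4650  a^+=-0.1412
step 4: x_pred=5.5320  r=-10.6720  x^+=0.4841  v^+=0.4424  a^+=-1.4914
step 5: x_pred=-0.4422  r=1.6522  x^+=0.3393  v^+=-1.4386  a^+=-1.2823

v_post = -1.4386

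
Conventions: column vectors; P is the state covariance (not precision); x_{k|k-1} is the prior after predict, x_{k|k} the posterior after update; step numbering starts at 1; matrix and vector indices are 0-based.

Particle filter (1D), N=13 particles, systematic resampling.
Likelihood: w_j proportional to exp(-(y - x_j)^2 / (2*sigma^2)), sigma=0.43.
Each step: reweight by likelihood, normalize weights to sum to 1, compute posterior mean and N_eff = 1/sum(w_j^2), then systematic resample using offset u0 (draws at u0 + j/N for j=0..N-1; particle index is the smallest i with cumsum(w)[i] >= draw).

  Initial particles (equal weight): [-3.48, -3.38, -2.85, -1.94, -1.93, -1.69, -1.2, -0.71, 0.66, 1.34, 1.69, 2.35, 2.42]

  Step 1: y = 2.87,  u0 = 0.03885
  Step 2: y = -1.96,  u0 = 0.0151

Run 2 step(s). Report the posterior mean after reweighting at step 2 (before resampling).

step 1: w=[0.0000, 0.0000, 0.0000, 0.0000, 0.0000, 0.0000, 0.0000, 0.0000, 0.0000, 0.0016, 0.0214, 0.4438, 0.5332]  mean=2.3716  Neff=2.0759  idx=[11, 11, 11, 11, 11, 11, 12, 12, 12, 12, 12, 12, 12]
step 2: w=[0.1360, 0.1360, 0.1360, 0.1360, 0.1360, 0.1360, 0.0263, 0.0263, 0.0263, 0.0263, 0.0263, 0.0263, 0.0263]  mean=2.3629  Neff=8.6314  idx=[0, 0, 1, 1, 2, 2, 3, 4, 4, 5, 5, 7, 10]

post_mean = 2.3629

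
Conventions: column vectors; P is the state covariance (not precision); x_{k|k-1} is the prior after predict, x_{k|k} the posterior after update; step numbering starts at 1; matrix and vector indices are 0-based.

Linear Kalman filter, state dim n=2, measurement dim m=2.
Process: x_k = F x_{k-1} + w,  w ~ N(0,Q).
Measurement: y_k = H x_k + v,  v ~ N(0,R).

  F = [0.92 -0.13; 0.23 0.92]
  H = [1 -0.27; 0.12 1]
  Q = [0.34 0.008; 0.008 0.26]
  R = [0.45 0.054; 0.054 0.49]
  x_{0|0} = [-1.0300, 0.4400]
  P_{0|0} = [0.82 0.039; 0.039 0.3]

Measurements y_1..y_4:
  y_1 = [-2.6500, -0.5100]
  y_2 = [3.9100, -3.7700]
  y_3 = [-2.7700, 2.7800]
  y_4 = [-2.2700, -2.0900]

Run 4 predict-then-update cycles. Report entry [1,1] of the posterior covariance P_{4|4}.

P_post[1,1] = 0.2366

step 1: x^-=[-1.0048, 0.1679]  P^-=[1.0298 0.1775; 0.1775 0.5738]  S=[1.4258 0.1944; 0.1944 1.1212]  K=[0.6678 0.1527; -0.0579 0.5408]  nu=[-1.5999, -0.5573]  x^+=[-2.1584, -0.0409]  P^+=[0.3281 0.0715; 0.0715 0.2533]
step 2: x^-=[-1.9804, -0.5340]  P^-=[0.6049 0.1055; 0.1055 0.5220]  S=[1.0359 0.0878; 0.0878 1.0460]  K=[0.5458 0.1245; -0.0780 0.5177]  nu=[5.7462, -2.9983]  x^+=[0.7828, -2.5346]  P^+=[0.2681 0.0583; 0.0583 0.2425]
step 3: x^-=[1.0497, -2.1518]  P^-=[0.5571 0.0833; 0.0833 0.5041]  S=[0.9988 0.0654; 0.0654 1.0221]  K=[0.5278 0.1132; -0.0861 0.5085]  nu=[-4.4007, 4.8058]  x^+=[-0.7291, 0.6708]  P^+=[0.2579 0.0530; 0.0530 0.2381]
step 4: x^-=[-0.7579, 0.4494]  P^-=[0.5497 0.0774; 0.0774 0.4976]  S=[0.9942 0.0605; 0.0605 1.0141]  K=[0.5252 0.1100; -0.0880 0.5051]  nu=[-1.3907, -2.4485]  x^+=[-1.7577, -0.6649]  P^+=[0.2562 0.0515; 0.0515 0.2366]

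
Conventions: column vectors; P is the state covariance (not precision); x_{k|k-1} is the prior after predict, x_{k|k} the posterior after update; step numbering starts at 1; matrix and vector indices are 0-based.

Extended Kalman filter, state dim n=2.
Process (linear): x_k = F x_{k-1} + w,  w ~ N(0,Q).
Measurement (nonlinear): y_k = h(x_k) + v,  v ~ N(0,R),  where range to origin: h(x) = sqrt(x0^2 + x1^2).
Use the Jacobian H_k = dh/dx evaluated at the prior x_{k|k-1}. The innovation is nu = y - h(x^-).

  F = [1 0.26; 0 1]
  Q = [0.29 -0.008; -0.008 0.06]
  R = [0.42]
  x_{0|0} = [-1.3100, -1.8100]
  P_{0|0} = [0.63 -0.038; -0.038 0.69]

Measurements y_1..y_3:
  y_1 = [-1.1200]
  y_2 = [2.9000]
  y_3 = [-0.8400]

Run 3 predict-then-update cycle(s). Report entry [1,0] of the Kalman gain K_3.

K[1,0] = -0.1692

step 1: x^-=[-1.7806, -1.8100]  P^-=[0.9469 0.1334; 0.1334 0.7500]  H_jac=[-0.7013 -0.7129]  S=[1.4002]  K=[-0.5422; -0.4487]  nu=[-3.6590]  x^+=[0.2032, -0.1684]  P^+=[0.5353 -0.2072; -0.2072 0.4682]
step 2: x^-=[0.1594, -0.1684]  P^-=[0.7492 -0.0935; -0.0935 0.5282]  H_jac=[0.6875 -0.7262]  S=[1.1460]  K=[0.5087; -0.3908]  nu=[2.6681]  x^+=[1.5167, -1.2110]  P^+=[0.4527 0.1343; 0.1343 0.3532]
step 3: x^-=[1.2018, -1.2110]  P^-=[0.8364 0.2182; 0.2182 0.4132]  H_jac=[0.7044 -0.7098]  S=[0.8250]  K=[0.5264; -0.1692]  nu=[-2.5461]  x^+=[-0.1386, -0.7802]  P^+=[0.6077 0.2916; 0.2916 0.3896]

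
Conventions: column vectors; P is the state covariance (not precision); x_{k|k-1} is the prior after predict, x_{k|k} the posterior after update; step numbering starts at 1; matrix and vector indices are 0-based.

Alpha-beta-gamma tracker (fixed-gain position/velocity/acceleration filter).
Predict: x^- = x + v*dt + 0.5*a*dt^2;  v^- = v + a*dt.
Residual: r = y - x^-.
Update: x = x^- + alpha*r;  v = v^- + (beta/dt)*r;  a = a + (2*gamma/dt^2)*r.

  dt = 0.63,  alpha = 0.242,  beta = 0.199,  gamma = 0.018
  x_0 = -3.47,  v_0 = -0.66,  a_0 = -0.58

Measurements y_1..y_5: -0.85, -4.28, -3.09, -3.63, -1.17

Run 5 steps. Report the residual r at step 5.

resid = 3.2086

step 1: x_pred=-4.0009  r=3.1509  x^+=-3.2384  v^+=-0.0301  a^+=-0.2942
step 2: x_pred=-3.3157  r=-0.9643  x^+=-3.5491  v^+=-0.5200  a^+=-0.3817
step 3: x_pred=-3.9525  r=0.8625  x^+=-3.7437  v^+=-0.4881  a^+=-0.3034
step 4: x_pred=-4.1114  r=0.4814  x^+=-3.9949  v^+=-0.5272  a^+=-0.2598
step 5: x_pred=-4.3786  r=3.2086  x^+=-3.6021  v^+=0.3227  a^+=0.0313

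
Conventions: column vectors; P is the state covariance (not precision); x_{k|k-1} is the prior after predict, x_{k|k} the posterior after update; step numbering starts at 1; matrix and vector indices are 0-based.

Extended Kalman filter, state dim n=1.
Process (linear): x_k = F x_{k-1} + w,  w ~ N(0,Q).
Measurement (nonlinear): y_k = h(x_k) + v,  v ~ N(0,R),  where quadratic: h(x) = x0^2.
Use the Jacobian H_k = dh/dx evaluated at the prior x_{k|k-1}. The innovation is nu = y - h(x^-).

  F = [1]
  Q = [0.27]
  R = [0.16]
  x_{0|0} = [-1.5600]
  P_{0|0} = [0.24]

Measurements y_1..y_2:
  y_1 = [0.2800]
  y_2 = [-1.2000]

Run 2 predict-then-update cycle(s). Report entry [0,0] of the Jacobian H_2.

H_jac[0,0] = -1.7826

step 1: x^-=[-1.5600]  P^-=[0.5100]  H_jac=[-3.1200]  S=[5.1245]  K=[-0.3105]  nu=[-2.1536]  x^+=[-0.8913]  P^+=[0.0159]
step 2: x^-=[-0.8913]  P^-=[0.2859]  H_jac=[-1.7826]  S=[1.0686]  K=[-0.4770]  nu=[-1.9944]  x^+=[0.0600]  P^+=[0.0428]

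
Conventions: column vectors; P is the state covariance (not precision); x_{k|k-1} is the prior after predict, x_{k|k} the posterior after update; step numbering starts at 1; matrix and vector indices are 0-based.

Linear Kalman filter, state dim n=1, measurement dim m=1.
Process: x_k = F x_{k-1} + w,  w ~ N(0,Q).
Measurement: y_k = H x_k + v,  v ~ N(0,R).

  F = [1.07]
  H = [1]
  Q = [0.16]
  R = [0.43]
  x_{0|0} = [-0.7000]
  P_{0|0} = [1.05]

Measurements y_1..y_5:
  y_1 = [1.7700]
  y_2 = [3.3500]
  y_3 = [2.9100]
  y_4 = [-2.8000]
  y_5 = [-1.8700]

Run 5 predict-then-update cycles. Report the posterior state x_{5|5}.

x_post = [-0.8183]

step 1: x^-=[-0.7490]  P^-=[1.3621]  S=[1.7921]  K=[0.7601]  nu=[2.5190]  x^+=[1.1656]  P^+=[0.3268]
step 2: x^-=[1.2472]  P^-=[0.5342]  S=[0.9642]  K=[0.5540]  nu=[2.1028]  x^+=[2.4122]  P^+=[0.2382]
step 3: x^-=[2.5811]  P^-=[0.4328]  S=[0.8628]  K=[0.5016]  nu=[0.3289]  x^+=[2.7461]  P^+=[0.2157]
step 4: x^-=[2.9383]  P^-=[0.4069]  S=[0.8369]  K=[0.4862]  nu=[-5.7383]  x^+=[0.1482]  P^+=[0.2091]
step 5: x^-=[0.1586]  P^-=[0.3994]  S=[0.8294]  K=[0.4815]  nu=[-2.0286]  x^+=[-0.8183]  P^+=[0.2071]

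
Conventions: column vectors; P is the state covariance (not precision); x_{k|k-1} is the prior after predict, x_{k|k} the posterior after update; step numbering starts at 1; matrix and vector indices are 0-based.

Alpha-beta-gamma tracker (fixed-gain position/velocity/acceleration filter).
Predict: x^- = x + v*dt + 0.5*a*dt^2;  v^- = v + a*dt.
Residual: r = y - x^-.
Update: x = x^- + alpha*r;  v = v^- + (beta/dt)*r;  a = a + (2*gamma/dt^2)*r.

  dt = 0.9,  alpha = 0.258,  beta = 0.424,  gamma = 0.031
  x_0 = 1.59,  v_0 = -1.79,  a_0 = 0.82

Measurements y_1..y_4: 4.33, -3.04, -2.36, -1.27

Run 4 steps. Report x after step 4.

x_post = -1.3210

step 1: x_pred=0.3111  r=4.0189  x^+=1.3480  v^+=0.8413  a^+=1.1276
step 2: x_pred=2.5619  r=-5.6019  x^+=1.1166  v^+=-0.7829  a^+=0.6988
step 3: x_pred=0.6950  r=-3.0550  x^+=-0.0932  v^+=-1.5932  a^+=0.4650
step 4: x_pred=-1.3387  r=0.0687  x^+=-1.3210  v^+=-1.1423  a^+=0.4703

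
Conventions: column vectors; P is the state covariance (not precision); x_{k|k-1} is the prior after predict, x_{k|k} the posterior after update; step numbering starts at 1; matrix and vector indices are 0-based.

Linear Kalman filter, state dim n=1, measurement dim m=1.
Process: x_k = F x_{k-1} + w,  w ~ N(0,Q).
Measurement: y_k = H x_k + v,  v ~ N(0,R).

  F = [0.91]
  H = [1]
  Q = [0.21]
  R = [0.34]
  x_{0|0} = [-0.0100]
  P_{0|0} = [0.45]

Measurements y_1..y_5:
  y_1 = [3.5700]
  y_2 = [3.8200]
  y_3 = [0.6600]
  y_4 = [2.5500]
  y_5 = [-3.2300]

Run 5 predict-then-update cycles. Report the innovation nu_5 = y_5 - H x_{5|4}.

innov = [-5.0885]

step 1: x^-=[-0.0091]  P^-=[0.5826]  S=[0.9226]  K=[0.6315]  nu=[3.5791]  x^+=[2.2511]  P^+=[0.2147]
step 2: x^-=[2.0485]  P^-=[0.3878]  S=[0.7278]  K=[0.5328]  nu=[1.7715]  x^+=[2.9924]  P^+=[0.1812]
step 3: x^-=[2.7231]  P^-=[0.3600]  S=[0.7000]  K=[0.5143]  nu=[-2.0631]  x^+=[1.6620]  P^+=[0.1749]
step 4: x^-=[1.5125]  P^-=[0.3548]  S=[0.6948]  K=[0.5107]  nu=[1.0375]  x^+=[2.0423]  P^+=[0.1736]
step 5: x^-=[1.8585]  P^-=[0.3538]  S=[0.6938]  K=[0.5099]  nu=[-5.0885]  x^+=[-0.7363]  P^+=[0.1734]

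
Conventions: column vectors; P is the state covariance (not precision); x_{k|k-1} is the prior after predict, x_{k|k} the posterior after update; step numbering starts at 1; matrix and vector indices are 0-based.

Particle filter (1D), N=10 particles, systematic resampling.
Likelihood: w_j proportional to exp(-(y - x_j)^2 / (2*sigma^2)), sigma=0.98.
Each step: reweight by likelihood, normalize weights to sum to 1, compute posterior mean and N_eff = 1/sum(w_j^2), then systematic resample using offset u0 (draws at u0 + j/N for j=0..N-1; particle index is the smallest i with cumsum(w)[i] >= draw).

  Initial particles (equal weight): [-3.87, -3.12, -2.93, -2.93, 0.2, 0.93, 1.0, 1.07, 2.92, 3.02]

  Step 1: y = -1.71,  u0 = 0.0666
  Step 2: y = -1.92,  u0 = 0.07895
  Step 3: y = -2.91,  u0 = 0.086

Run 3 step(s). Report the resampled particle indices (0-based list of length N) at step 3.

resampled_idx = [0, 1, 2, 3, 4, 5, 6, 7, 7, 8]

step 1: w=[0.0557, 0.2247, 0.2915, 0.2915, 0.0947, 0.0168, 0.0138, 0.0113, 0.0000, 0.0000]  mean=-2.5642  Neff=4.2907  idx=[1, 1, 1, 2, 2, 2, 3, 3, 4, 5]
step 2: w=[0.1057, 0.1057, 0.1057, 0.1316, 0.1316, 0.1316, 0.1316, 0.1316, 0.0216, 0.0033]  mean=-2.9102  Neff=8.2920  idx=[0, 1, 2, 3, 4, 4, 5, 6, 7, 8]
step 3: w=[0.1094, 0.1094, 0.1094, 0.1119, 0.1119, 0.1119, 0.1119, 0.1119, 0.1119, 0.0007]  mean=-2.9901  Neff=9.0120  idx=[0, 1, 2, 3, 4, 5, 6, 7, 7, 8]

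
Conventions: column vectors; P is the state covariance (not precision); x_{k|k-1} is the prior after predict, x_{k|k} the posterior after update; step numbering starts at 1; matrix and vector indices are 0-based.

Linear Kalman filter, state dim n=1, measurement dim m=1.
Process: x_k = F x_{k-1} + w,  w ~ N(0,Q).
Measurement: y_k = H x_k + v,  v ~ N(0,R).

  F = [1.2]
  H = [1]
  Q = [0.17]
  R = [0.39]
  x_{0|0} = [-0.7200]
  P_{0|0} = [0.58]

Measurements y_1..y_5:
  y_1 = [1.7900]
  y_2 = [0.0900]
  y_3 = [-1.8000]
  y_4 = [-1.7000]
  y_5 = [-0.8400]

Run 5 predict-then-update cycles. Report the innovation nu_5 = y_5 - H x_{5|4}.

innov = [0.7545]

step 1: x^-=[-0.8640]  P^-=[1.0052]  S=[1.3952]  K=[0.7205]  nu=[2.6540]  x^+=[1.0481]  P^+=[0.2810]
step 2: x^-=[1.2578]  P^-=[0.5746]  S=[0.9646]  K=[0.5957]  nu=[-1.1678]  x^+=[0.5621]  P^+=[0.2323]
step 3: x^-=[0.6746]  P^-=[0.5045]  S=[0.8945]  K=[0.5640]  nu=[-2.4746]  x^+=[-0.7211]  P^+=[0.2200]
step 4: x^-=[-0.8654]  P^-=[0.4868]  S=[0.8768]  K=[0.5552]  nu=[-0.8346]  x^+=[-1.3287]  P^+=[0.2165]
step 5: x^-=[-1.5945]  P^-=[0.4818]  S=[0.8718]  K=[0.5526]  nu=[0.7545]  x^+=[-1.1775]  P^+=[0.2155]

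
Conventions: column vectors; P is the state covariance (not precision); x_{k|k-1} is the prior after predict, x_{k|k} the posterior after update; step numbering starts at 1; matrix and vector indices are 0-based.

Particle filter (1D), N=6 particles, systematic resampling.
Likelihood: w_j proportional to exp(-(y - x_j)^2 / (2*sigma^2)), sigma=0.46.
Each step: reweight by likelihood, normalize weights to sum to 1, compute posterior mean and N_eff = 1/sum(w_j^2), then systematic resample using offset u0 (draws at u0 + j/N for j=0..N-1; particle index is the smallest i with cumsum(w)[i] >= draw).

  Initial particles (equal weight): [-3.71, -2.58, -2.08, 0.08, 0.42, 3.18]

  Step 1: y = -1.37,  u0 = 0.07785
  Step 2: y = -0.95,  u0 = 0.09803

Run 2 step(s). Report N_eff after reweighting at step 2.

step 1: w=[0.0000, 0.0917, 0.8865, 0.0203, 0.0015, 0.0000]  mean=-2.0783  Neff=1.2584  idx=[1, 2, 2, 2, 2, 2]
step 2: w=[0.0076, 0.1985, 0.1985, 0.1985, 0.1985, 0.1985]  mean=-2.0838  Neff=5.0755  idx=[1, 2, 3, 3, 4, 5]

N_eff = 5.0755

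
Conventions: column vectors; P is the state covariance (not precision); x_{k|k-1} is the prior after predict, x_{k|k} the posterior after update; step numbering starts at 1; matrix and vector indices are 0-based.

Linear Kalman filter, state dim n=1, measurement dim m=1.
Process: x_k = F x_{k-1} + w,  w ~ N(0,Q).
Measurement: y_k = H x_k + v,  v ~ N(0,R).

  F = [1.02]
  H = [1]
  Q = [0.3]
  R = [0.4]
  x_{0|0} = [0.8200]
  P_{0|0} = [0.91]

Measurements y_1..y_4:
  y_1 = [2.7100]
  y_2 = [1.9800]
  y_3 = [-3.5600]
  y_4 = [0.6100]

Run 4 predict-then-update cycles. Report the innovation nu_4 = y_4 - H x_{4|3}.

innov = [1.7953]

step 1: x^-=[0.8364]  P^-=[1.2468]  S=[1.6468]  K=[0.7571]  nu=[1.8736]  x^+=[2.2549]  P^+=[0.3028]
step 2: x^-=[2.3000]  P^-=[0.6151]  S=[1.0151]  K=[0.6059]  nu=[-0.3200]  x^+=[2.1061]  P^+=[0.2424]
step 3: x^-=[2.1482]  P^-=[0.5522]  S=[0.9522]  K=[0.5799]  nu=[-5.7082]  x^+=[-1.1620]  P^+=[0.2320]
step 4: x^-=[-1.1853]  P^-=[0.5413]  S=[0.9413]  K=[0.5751]  nu=[1.7953]  x^+=[-0.1529]  P^+=[0.2300]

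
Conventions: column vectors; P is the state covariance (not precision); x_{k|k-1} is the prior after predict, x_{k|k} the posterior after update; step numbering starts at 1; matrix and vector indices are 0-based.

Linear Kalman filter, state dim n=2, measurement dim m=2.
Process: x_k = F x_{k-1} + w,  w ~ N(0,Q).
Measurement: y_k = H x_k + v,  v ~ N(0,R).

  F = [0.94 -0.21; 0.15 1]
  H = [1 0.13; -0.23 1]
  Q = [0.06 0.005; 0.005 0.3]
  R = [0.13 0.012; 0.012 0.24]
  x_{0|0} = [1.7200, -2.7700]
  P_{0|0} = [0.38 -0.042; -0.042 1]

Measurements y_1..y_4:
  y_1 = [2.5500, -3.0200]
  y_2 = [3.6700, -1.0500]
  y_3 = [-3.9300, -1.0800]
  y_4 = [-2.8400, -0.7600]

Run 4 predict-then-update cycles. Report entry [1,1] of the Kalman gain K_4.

K[1,1] = 0.6449

step 1: x^-=[2.1985, -2.5120]  P^-=[0.4564 -0.1896; -0.1896 1.2959]  S=[0.5591 -0.1084; -0.1084 1.6473]  K=[0.7472 -0.1296; 0.1215 0.8212]  nu=[0.6781, -0.0023]  x^+=[2.7055, -2.4315]  P^+=[0.0956 -0.0002; -0.0002 0.1985]
step 2: x^-=[3.0538, -2.0257]  P^-=[0.1533 -0.0233; -0.0233 0.5006]  S=[0.2857 0.0192; 0.0192 0.7595]  K=[0.5320 -0.0906; 0.1015 0.6637]  nu=[0.8796, 1.6781]  x^+=[3.3697, -0.8227]  P^+=[0.0680 0.0003; 0.0003 0.1606]
step 3: x^-=[3.3403, -0.3173]  P^-=[0.1271 -0.0189; -0.0189 0.4622]  S=[0.2600 0.0246; 0.0246 0.7176]  K=[0.4873 -0.0837; 0.0975 0.6468]  nu=[-7.2290, 0.0055]  x^+=[-0.1827, -1.0182]  P^+=[0.0623 0.0001; 0.0001 0.1564]
step 4: x^-=[0.0420, -1.0456]  P^-=[0.1219 -0.0190; -0.0190 0.4579]  S=[0.2547 0.0251; 0.0251 0.7130]  K=[0.4771 -0.0827; 0.0957 0.6449]  nu=[-2.7461, 0.2953]  x^+=[-1.2926, -1.1180]  P^+=[0.0610 -0.0001; -0.0001 0.1559]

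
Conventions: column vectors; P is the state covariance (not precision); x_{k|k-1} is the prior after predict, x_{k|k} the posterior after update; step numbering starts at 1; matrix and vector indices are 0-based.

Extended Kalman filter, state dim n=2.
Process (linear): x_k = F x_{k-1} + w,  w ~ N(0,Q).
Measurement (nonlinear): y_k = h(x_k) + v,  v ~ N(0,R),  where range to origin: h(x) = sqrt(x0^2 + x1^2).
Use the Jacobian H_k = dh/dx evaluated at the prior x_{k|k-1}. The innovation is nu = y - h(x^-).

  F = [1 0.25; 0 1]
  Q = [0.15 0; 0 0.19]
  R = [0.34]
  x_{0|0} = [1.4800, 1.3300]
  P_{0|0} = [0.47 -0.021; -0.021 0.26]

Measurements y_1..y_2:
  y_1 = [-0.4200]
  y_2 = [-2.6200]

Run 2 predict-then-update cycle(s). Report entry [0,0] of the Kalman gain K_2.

step 1: x^-=[1.8125, 1.3300]  P^-=[0.6258 0.0440; 0.0440 0.4500]  H_jac=[0.8062 0.5916]  S=[0.9462]  K=[0.5607; 0.3188]  nu=[-2.6681]  x^+=[0.3165, 0.4793]  P^+=[0.3283 -0.1252; -0.1252 0.3538]
step 2: x^-=[0.4363, 0.4793]  P^-=[0.4378 -0.0367; -0.0367 0.5438]  H_jac=[0.6732 0.7395]  S=[0.7992]  K=[0.3348; 0.4722]  nu=[-3.2682]  x^+=[-0.6579, -1.0640]  P^+=[0.3482 -0.1631; -0.1631 0.3656]

K[0,0] = 0.3348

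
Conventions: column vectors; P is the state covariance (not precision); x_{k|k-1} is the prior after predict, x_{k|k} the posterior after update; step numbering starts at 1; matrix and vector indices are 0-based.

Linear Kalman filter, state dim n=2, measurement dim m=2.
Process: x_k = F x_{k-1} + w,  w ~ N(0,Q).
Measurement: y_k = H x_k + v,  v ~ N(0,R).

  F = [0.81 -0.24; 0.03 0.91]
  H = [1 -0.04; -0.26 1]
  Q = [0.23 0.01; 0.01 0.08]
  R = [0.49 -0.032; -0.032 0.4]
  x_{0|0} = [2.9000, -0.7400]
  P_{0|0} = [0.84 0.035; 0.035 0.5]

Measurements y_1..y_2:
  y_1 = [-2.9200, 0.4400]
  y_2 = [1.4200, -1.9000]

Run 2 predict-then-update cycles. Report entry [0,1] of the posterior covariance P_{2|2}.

P_post[0,1] = 0.0171

step 1: x^-=[2.5266, -0.5864]  P^-=[0.7963 -0.0532; -0.0532 0.4967]  S=[1.2914 -0.3127; -0.3127 0.9782]  K=[0.6003 -0.0742; 0.0756 0.5461]  nu=[-5.4701, 1.6833]  x^+=[-0.8821, -0.0808]  P^+=[0.2977 0.0285; 0.0285 0.2234]
step 2: x^-=[-0.6951, -0.1000]  P^-=[0.4271 -0.0107; -0.0107 0.2668]  S=[0.9184 -0.1646; -0.1646 0.7013]  K=[0.4535 -0.0672; 0.0476 0.3957]  nu=[2.1111, -1.9807]  x^+=[0.3954, -0.7832]  P^+=[0.2250 0.0171; 0.0171 0.1612]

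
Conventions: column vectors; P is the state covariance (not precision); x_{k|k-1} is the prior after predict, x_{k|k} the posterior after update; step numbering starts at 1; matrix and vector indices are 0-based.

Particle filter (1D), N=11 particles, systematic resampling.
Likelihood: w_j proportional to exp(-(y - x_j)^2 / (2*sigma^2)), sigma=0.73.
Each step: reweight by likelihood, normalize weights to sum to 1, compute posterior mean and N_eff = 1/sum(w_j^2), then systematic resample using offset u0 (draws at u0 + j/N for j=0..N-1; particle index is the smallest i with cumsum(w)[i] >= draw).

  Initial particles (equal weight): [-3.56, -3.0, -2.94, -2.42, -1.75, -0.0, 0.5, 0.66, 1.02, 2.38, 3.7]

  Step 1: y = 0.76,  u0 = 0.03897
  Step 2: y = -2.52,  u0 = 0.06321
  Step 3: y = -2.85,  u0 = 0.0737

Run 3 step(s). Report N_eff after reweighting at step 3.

step 1: w=[0.0000, 0.0000, 0.0000, 0.0000, 0.0008, 0.1644, 0.2653, 0.2800, 0.2653, 0.0241, 0.0001]  mean=0.6443  Neff=4.0520  idx=[5, 5, 6, 6, 6, 7, 7, 7, 8, 8, 8]
step 2: w=[0.4310, 0.4310, 0.0320, 0.0320, 0.0320, 0.0126, 0.0126, 0.0126, 0.0013, 0.0013, 0.0013]  mean=0.0771  Neff=2.6658  idx=[0, 0, 0, 0, 0, 1, 1, 1, 1, 2, 6]
step 3: w=[0.1102, 0.1102, 0.1102, 0.1102, 0.1102, 0.1102, 0.1102, 0.1102, 0.1102, 0.0060, 0.0021]  mean=0.0044  Neff=9.1453  idx=[0, 1, 2, 3, 3, 4, 5, 6, 7, 8, 8]

N_eff = 9.1453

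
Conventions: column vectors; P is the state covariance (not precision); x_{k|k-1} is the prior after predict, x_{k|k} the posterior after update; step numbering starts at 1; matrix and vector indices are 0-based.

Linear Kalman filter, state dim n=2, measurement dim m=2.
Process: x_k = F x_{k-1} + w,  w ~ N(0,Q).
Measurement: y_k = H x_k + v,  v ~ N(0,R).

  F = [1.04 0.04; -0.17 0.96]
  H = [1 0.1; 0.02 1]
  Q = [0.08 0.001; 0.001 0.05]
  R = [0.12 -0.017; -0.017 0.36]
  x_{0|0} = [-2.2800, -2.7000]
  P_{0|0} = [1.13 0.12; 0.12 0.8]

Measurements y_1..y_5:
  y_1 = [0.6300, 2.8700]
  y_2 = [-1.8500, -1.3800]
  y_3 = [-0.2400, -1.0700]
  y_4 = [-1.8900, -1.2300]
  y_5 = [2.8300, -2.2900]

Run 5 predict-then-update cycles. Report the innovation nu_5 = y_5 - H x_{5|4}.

step 1: x^-=[-2.4792, -2.2044]  P^-=[1.3135 -0.0491; -0.0491 0.7808]  S=[1.4315 0.0382; 0.0382 1.1393]  K=[0.9155 -0.0507; 0.0020 0.6844]  nu=[3.3296, 5.1240]  x^+=[0.3093, 1.3089]  P^+=[0.1143 -0.0361; -0.0361 0.2471]
step 2: x^-=[0.3741, 1.2040]  P^-=[0.2011 -0.0455; -0.0455 0.2928]  S=[0.3149 -0.0293; -0.0293 0.6510]  K=[0.6207 -0.0358; -0.0099 0.4479]  nu=[-2.3445, -2.5915]  x^+=[-0.9884, 0.0666]  P^+=[0.0776 -0.0250; -0.0250 0.1619]
step 3: x^-=[-1.0253, 0.2319]  P^-=[0.1621 -0.0313; -0.0313 0.2096]  S=[0.2779 -0.0241; -0.0241 0.5684]  K=[0.5698 -0.0251; -0.0052 0.3674]  nu=[0.7621, -1.2814]  x^+=[-0.5589, -0.2429]  P^+=[0.0708 -0.0201; -0.0201 0.1328]
step 4: x^-=[-0.5909, -0.1382]  P^-=[0.1551 -0.0264; -0.0264 0.1810]  S=[0.2717 -0.0223; -0.0223 0.5400]  K=[0.5597 -0.0201; -0.0032 0.3340]  nu=[-1.2853, -1.0800]  x^+=[-1.2886, -0.4948]  P^+=[0.0693 -0.0181; -0.0181 0.1207]
step 5: x^-=[-1.3599, -0.2560]  P^-=[0.1537 -0.0246; -0.0246 0.1691]  S=[0.2704 -0.0217; -0.0217 0.5282]  K=[0.5577 -0.0179; -0.0029 0.3192]  nu=[4.2155, -2.0068]  x^+=[1.0268, -0.9085]  P^+=[0.0690 -0.0173; -0.0173 0.1153]

innov = [4.2155, -2.0068]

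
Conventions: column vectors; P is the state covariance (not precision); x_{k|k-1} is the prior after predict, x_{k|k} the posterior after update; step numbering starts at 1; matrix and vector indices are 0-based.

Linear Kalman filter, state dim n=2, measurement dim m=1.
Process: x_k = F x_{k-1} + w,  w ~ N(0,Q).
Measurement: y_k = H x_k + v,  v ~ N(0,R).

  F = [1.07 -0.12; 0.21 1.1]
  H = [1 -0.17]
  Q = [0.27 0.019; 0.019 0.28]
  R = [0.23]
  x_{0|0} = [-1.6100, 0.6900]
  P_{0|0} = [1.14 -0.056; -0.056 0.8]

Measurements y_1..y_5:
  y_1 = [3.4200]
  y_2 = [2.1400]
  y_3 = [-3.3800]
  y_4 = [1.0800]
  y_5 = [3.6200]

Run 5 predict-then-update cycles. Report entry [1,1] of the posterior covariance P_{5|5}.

step 1: x^-=[-1.8055, 0.4209]  P^-=[1.6011 0.1051; 0.1051 1.2724]  S=[1.8321]  K=[0.8641; -0.0607]  nu=[5.2971]  x^+=[2.7719, 0.0993]  P^+=[0.2330 0.2012; 0.2012 1.2656]
step 2: x^-=[2.9540, 0.6913]  P^-=[0.5033 0.1360; 0.1360 1.9147]  S=[0.7424]  K=[0.6468; -0.2552]  nu=[-0.6965]  x^+=[2.5035, 0.8691]  P^+=[0.1927 0.2586; 0.2586 1.8663]
step 3: x^-=[2.5745, 1.4817]  P^-=[0.4511 0.1138; 0.1138 2.6662]  S=[0.7195]  K=[0.6001; -0.4718]  nu=[-5.7026]  x^+=[-0.8477, 4.1724]  P^+=[0.1920 0.3175; 0.3175 2.5060]
step 4: x^-=[-1.4078, 4.4116]  P^-=[0.4444 0.0970; 0.0970 3.4674]  S=[0.7416]  K=[0.5770; -0.6640]  nu=[3.2377]  x^+=[0.4603, 2.2618]  P^+=[0.1975 0.3812; 0.3812 3.1404]
step 5: x^-=[0.2211, 2.5846]  P^-=[0.4435 0.0879; 0.0879 4.2647]  S=[0.7668]  K=[0.5588; -0.8309]  nu=[3.8382]  x^+=[2.3660, -0.6045]  P^+=[0.2040 0.4439; 0.4439 3.7353]

P_post[1,1] = 3.7353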